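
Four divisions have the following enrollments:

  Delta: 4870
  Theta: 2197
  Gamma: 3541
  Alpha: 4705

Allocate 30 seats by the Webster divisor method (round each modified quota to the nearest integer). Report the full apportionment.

Delta 10, Theta 4, Gamma 7, Alpha 9

Standard divisor 15313/30 ≈ 510.433; standard quotas: Delta 9.541, Theta 4.304, Gamma 6.937, Alpha 9.218.
Rounding to the nearest integer gives Delta 10, Theta 4, Gamma 7, Alpha 9 — total 30, matching the house size, so no adjustment is needed.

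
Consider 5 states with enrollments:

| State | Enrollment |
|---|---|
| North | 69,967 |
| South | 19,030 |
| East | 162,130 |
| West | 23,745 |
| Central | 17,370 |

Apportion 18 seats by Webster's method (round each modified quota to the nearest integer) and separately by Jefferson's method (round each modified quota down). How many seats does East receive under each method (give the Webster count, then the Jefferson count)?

10 and 11

Webster: North 4, South 1, East 10, West 2, Central 1.
Jefferson: North 4, South 1, East 11, West 1, Central 1.
East gets 10 under Webster and 11 under Jefferson.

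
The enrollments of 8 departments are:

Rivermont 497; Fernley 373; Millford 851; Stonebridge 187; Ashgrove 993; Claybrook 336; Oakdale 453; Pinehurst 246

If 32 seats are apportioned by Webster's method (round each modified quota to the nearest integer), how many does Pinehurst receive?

Standard divisor 3936/32 ≈ 123; standard quotas: Rivermont 4.041, Fernley 3.033, Millford 6.919, Stonebridge 1.520, Ashgrove 8.073, Claybrook 2.732, Oakdale 3.683, Pinehurst 2.000.
Rounding to the nearest integer gives 4, 3, 7, 2, 8, 3, 4, 2 = 33 seats, so the divisor must be adjusted.
With modified divisor 127: modified quotas Rivermont 3.913, Fernley 2.937, Millford 6.701, Stonebridge 1.472, Ashgrove 7.819, Claybrook 2.646, Oakdale 3.567, Pinehurst 1.937.
Rounding to the nearest integer: Rivermont 4, Fernley 3, Millford 7, Stonebridge 1, Ashgrove 8, Claybrook 3, Oakdale 4, Pinehurst 2 (total 32).
Pinehurst receives 2.

2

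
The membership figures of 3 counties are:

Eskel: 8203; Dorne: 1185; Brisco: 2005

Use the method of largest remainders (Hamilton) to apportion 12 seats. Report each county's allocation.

Eskel=9, Dorne=1, Brisco=2

The standard divisor is 11393/12 ≈ 949.417.
Standard quotas: Eskel 8.6400, Dorne 1.2481, Brisco 2.1118.
Lower quotas: Eskel 8, Dorne 1, Brisco 2 (sum 11, leaving 1 seat).
Remainders in descending order: Eskel 0.6400, Dorne 0.2481, Brisco 0.1118.
The surplus seat goes to Eskel.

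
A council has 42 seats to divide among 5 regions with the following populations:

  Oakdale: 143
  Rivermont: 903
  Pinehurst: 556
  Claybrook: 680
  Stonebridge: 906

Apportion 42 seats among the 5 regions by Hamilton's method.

Total 3188; standard divisor 3188/42 ≈ 75.905.
Standard quotas: Oakdale 1.884, Rivermont 11.896, Pinehurst 7.325, Claybrook 8.959, Stonebridge 11.936.
Lower quotas: Oakdale 1, Rivermont 11, Pinehurst 7, Claybrook 8, Stonebridge 11 (sum 38, leaving 4 seats).
Remainders in descending order: Claybrook 0.959, Stonebridge 0.936, Rivermont 0.896, Oakdale 0.884, Pinehurst 0.325.
The surplus seats go to Claybrook, Stonebridge, Rivermont, Oakdale.

Oakdale=2, Rivermont=12, Pinehurst=7, Claybrook=9, Stonebridge=12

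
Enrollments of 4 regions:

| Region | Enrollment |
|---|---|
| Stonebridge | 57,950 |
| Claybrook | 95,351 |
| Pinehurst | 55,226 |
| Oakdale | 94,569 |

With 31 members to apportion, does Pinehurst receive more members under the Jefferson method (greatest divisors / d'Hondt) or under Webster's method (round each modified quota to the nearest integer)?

Webster

Jefferson: Stonebridge 6, Claybrook 10, Pinehurst 5, Oakdale 10.
Webster: Stonebridge 6, Claybrook 10, Pinehurst 6, Oakdale 9.
Pinehurst gets 5 under Jefferson and 6 under Webster.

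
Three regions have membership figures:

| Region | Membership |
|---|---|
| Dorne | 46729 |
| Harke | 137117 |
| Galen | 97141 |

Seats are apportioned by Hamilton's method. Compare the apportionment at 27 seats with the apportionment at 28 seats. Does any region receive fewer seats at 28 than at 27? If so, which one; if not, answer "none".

Dorne

At 27 seats: Dorne 5, Harke 13, Galen 9.
At 28 seats: Dorne 4, Harke 14, Galen 10.
Dorne drops from 5 to 4.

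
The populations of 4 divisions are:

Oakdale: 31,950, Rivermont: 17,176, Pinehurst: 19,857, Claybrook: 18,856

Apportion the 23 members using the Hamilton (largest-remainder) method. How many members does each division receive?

Oakdale 8; Rivermont 5; Pinehurst 5; Claybrook 5

Standard divisor: 87839 ÷ 23 ≈ 3819.087.
Standard quotas: Oakdale 8.3659, Rivermont 4.4974, Pinehurst 5.1994, Claybrook 4.9373.
Lower quotas: Oakdale 8, Rivermont 4, Pinehurst 5, Claybrook 4 (sum 21, leaving 2 seats).
Remainders in descending order: Claybrook 0.9373, Rivermont 0.4974, Oakdale 0.3659, Pinehurst 0.1994.
Largest remainders: Claybrook, Rivermont receive the extra seats.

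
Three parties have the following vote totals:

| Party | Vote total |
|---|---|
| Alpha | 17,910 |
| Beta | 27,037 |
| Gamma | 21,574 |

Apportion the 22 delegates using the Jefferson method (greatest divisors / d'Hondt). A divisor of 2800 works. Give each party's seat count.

Alpha=6; Beta=9; Gamma=7

With modified divisor 2800: modified quotas Alpha 6.396, Beta 9.656, Gamma 7.705.
Rounding down: Alpha 6, Beta 9, Gamma 7 (total 22).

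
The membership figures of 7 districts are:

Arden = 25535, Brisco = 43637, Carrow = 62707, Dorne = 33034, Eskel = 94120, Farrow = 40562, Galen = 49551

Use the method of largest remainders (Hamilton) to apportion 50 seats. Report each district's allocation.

The standard divisor is 349146/50 ≈ 6982.92.
Standard quotas: Arden 3.6568, Brisco 6.2491, Carrow 8.9801, Dorne 4.7307, Eskel 13.4786, Farrow 5.8087, Galen 7.0960.
Lower quotas: Arden 3, Brisco 6, Carrow 8, Dorne 4, Eskel 13, Farrow 5, Galen 7 (sum 46, leaving 4 seats).
Remainders in descending order: Carrow 0.9801, Farrow 0.8087, Dorne 0.7307, Arden 0.6568, Eskel 0.4786, Brisco 0.2491, Galen 0.0960.
The surplus seats go to Carrow, Farrow, Dorne, Arden.

Arden 4, Brisco 6, Carrow 9, Dorne 5, Eskel 13, Farrow 6, Galen 7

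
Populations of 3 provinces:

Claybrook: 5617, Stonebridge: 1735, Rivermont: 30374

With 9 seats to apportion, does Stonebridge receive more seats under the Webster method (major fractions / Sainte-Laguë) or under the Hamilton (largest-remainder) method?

Hamilton

Webster: Claybrook 1, Stonebridge 0, Rivermont 8.
Hamilton: Claybrook 1, Stonebridge 1, Rivermont 7.
Stonebridge gets 0 under Webster and 1 under Hamilton.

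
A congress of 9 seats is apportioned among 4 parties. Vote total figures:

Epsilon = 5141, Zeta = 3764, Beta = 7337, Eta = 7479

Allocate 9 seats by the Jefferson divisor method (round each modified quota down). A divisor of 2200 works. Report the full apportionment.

With modified divisor 2200: modified quotas Epsilon 2.337, Zeta 1.711, Beta 3.335, Eta 3.400.
Rounding down: Epsilon 2, Zeta 1, Beta 3, Eta 3 (total 9).

Epsilon 2; Zeta 1; Beta 3; Eta 3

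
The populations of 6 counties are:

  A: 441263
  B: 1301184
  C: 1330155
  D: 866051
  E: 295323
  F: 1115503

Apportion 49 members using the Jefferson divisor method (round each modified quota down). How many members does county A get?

Standard divisor 5349479/49 ≈ 109173.041; standard quotas: A 4.042, B 11.919, C 12.184, D 7.933, E 2.705, F 10.218.
Rounding down gives 4, 11, 12, 7, 2, 10 = 46 seats, so the divisor must be adjusted.
With modified divisor 101900: modified quotas A 4.330, B 12.769, C 13.054, D 8.499, E 2.898, F 10.947.
Rounding down: A 4, B 12, C 13, D 8, E 2, F 10 (total 49).
A receives 4.

4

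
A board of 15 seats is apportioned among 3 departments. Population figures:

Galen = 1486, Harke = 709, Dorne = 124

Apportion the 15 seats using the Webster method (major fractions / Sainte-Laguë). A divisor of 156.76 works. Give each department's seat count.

With modified divisor 156.76: modified quotas Galen 9.479, Harke 4.523, Dorne 0.791.
Rounding to the nearest integer: Galen 9, Harke 5, Dorne 1 (total 15).

Galen=9; Harke=5; Dorne=1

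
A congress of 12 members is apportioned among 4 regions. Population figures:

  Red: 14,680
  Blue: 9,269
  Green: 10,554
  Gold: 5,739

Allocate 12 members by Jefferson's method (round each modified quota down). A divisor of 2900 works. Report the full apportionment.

Red 5; Blue 3; Green 3; Gold 1

With modified divisor 2900: modified quotas Red 5.062, Blue 3.196, Green 3.639, Gold 1.979.
Rounding down: Red 5, Blue 3, Green 3, Gold 1 (total 12).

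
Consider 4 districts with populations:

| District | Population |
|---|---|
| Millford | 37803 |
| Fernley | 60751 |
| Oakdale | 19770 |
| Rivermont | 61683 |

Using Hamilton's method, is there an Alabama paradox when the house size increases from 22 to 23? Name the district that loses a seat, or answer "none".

At 22 seats: Millford 5, Fernley 7, Oakdale 2, Rivermont 8.
At 23 seats: Millford 5, Fernley 8, Oakdale 2, Rivermont 8.
No district's allocation decreased.

none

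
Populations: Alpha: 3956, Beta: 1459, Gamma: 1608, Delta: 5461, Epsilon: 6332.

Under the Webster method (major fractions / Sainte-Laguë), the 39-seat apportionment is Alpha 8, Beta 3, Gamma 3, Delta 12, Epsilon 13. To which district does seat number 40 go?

Priority for the next seat is population ÷ (current seats + 0.5).
Priorities: Alpha 465.412, Beta 416.857, Gamma 459.429, Delta 436.880, Epsilon 469.037.
Highest priority: Epsilon.

Epsilon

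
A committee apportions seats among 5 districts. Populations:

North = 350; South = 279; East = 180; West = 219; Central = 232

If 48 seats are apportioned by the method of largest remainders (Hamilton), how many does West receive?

Total 1260; standard divisor 1260/48 ≈ 26.25.
Standard quotas: North 13.333, South 10.629, East 6.857, West 8.343, Central 8.838.
Lower quotas: North 13, South 10, East 6, West 8, Central 8 (sum 45, leaving 3 seats).
Remainders in descending order: East 0.857, Central 0.838, South 0.629, West 0.343, North 0.333.
The surplus seats go to East, Central, South.
West receives 8.

8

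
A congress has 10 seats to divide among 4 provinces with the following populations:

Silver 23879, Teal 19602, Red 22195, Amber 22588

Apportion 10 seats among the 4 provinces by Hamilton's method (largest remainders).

Silver=3, Teal=2, Red=2, Amber=3

Total 88264; standard divisor 88264/10 ≈ 8826.4.
Standard quotas: Silver 2.7054, Teal 2.2208, Red 2.5146, Amber 2.5591.
Lower quotas: Silver 2, Teal 2, Red 2, Amber 2 (sum 8, leaving 2 seats).
Remainders in descending order: Silver 0.7054, Amber 0.5591, Red 0.5146, Teal 0.2208.
The surplus seats go to Silver, Amber.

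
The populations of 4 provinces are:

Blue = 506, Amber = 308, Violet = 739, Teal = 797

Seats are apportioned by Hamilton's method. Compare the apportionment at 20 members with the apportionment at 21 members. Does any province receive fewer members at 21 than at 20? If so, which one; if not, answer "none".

none

At 20 seats: Blue 4, Amber 3, Violet 6, Teal 7.
At 21 seats: Blue 4, Amber 3, Violet 7, Teal 7.
No province's allocation decreased.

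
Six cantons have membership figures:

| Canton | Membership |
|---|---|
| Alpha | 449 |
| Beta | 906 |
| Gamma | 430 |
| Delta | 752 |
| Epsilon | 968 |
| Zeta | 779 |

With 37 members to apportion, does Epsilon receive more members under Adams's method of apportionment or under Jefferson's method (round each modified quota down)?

Jefferson

Adams: Alpha 4, Beta 8, Gamma 4, Delta 6, Epsilon 8, Zeta 7.
Jefferson: Alpha 4, Beta 8, Gamma 3, Delta 6, Epsilon 9, Zeta 7.
Epsilon gets 8 under Adams and 9 under Jefferson.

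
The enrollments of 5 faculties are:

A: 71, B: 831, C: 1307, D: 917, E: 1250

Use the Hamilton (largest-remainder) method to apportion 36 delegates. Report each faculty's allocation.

A: 1; B: 7; C: 11; D: 7; E: 10

The standard divisor is 4376/36 ≈ 121.556.
Standard quotas: A 0.584, B 6.836, C 10.752, D 7.544, E 10.283.
Lower quotas: A 0, B 6, C 10, D 7, E 10 (sum 33, leaving 3 seats).
Remainders in descending order: B 0.836, C 0.752, A 0.584, D 0.544, E 0.283.
The surplus seats go to B, C, A.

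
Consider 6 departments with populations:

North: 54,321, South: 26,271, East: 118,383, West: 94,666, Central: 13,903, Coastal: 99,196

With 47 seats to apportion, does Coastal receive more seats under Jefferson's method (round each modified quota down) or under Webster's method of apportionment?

Jefferson

Jefferson: North 6, South 3, East 14, West 11, Central 1, Coastal 12.
Webster: North 6, South 3, East 14, West 11, Central 2, Coastal 11.
Coastal gets 12 under Jefferson and 11 under Webster.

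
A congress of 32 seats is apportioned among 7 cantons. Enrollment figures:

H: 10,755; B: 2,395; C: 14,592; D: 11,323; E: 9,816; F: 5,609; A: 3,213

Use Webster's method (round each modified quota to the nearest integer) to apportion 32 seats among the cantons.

H: 6, B: 1, C: 8, D: 6, E: 6, F: 3, A: 2

Standard divisor 57703/32 ≈ 1803.219; standard quotas: H 5.964, B 1.328, C 8.092, D 6.279, E 5.444, F 3.111, A 1.782.
Rounding to the nearest integer gives 6, 1, 8, 6, 5, 3, 2 = 31 seats, so the divisor must be adjusted.
With modified divisor 1760: modified quotas H 6.111, B 1.361, C 8.291, D 6.434, E 5.577, F 3.187, A 1.826.
Rounding to the nearest integer: H 6, B 1, C 8, D 6, E 6, F 3, A 2 (total 32).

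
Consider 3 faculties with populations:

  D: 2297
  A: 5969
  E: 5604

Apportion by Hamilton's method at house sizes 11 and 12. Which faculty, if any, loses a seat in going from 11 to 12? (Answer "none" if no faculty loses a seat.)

At 11 seats: D 2, A 5, E 4.
At 12 seats: D 2, A 5, E 5.
No faculty's allocation decreased.

none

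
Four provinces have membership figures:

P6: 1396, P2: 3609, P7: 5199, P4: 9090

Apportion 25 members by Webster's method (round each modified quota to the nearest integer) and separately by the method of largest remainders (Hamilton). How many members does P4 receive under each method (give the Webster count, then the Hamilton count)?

11 and 12

Webster: P6 2, P2 5, P7 7, P4 11.
Hamilton: P6 2, P2 4, P7 7, P4 12.
P4 gets 11 under Webster and 12 under Hamilton.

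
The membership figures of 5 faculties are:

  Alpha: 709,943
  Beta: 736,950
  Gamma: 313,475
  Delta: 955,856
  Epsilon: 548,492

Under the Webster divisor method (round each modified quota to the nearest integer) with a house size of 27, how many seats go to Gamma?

3

Standard divisor 3264716/27 ≈ 120915.407; standard quotas: Alpha 5.871, Beta 6.095, Gamma 2.593, Delta 7.905, Epsilon 4.536.
Rounding to the nearest integer gives 6, 6, 3, 8, 5 = 28 seats, so the divisor must be adjusted.
With modified divisor 123600: modified quotas Alpha 5.744, Beta 5.962, Gamma 2.536, Delta 7.733, Epsilon 4.438.
Rounding to the nearest integer: Alpha 6, Beta 6, Gamma 3, Delta 8, Epsilon 4 (total 27).
Gamma receives 3.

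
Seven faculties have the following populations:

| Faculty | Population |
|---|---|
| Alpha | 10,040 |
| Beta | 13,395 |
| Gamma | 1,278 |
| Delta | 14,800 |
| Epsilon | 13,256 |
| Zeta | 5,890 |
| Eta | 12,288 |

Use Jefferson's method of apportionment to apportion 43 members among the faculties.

Standard divisor 70947/43 ≈ 1649.93; standard quotas: Alpha 6.085, Beta 8.119, Gamma 0.775, Delta 8.970, Epsilon 8.034, Zeta 3.570, Eta 7.448.
Rounding down gives 6, 8, 0, 8, 8, 3, 7 = 40 seats, so the divisor must be adjusted.
With modified divisor 1484: modified quotas Alpha 6.765, Beta 9.026, Gamma 0.861, Delta 9.973, Epsilon 8.933, Zeta 3.969, Eta 8.280.
Rounding down: Alpha 6, Beta 9, Gamma 0, Delta 9, Epsilon 8, Zeta 3, Eta 8 (total 43).

Alpha=6, Beta=9, Gamma=0, Delta=9, Epsilon=8, Zeta=3, Eta=8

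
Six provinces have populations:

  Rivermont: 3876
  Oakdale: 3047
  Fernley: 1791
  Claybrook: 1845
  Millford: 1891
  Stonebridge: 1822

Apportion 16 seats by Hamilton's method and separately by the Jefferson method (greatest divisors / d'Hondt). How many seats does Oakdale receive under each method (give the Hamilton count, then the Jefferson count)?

4 and 3

Hamilton: Rivermont 4, Oakdale 4, Fernley 2, Claybrook 2, Millford 2, Stonebridge 2.
Jefferson: Rivermont 5, Oakdale 3, Fernley 2, Claybrook 2, Millford 2, Stonebridge 2.
Oakdale gets 4 under Hamilton and 3 under Jefferson.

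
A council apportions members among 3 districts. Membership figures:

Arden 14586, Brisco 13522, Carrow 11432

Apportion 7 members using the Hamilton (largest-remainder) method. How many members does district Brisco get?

2

The standard divisor is 39540/7 ≈ 5648.571.
Standard quotas: Arden 2.5822, Brisco 2.3939, Carrow 2.0239.
Lower quotas: Arden 2, Brisco 2, Carrow 2 (sum 6, leaving 1 seat).
Remainders in descending order: Arden 0.5822, Brisco 0.3939, Carrow 0.0239.
The surplus seat goes to Arden.
Brisco receives 2.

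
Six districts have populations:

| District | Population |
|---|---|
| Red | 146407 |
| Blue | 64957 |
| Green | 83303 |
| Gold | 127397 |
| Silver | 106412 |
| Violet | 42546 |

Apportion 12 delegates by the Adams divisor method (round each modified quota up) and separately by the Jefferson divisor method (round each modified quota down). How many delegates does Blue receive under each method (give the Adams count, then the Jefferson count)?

Adams: Red 3, Blue 2, Green 2, Gold 2, Silver 2, Violet 1.
Jefferson: Red 3, Blue 1, Green 2, Gold 3, Silver 2, Violet 1.
Blue gets 2 under Adams and 1 under Jefferson.

2 and 1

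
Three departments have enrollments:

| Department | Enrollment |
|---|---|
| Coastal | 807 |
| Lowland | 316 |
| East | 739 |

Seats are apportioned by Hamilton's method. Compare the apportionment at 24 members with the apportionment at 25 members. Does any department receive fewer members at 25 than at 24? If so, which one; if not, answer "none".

none

At 24 seats: Coastal 10, Lowland 4, East 10.
At 25 seats: Coastal 11, Lowland 4, East 10.
No department's allocation decreased.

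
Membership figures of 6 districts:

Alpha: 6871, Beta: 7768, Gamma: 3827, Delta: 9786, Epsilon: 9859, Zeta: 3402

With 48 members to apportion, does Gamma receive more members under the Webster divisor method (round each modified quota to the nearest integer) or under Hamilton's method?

Webster: Alpha 8, Beta 9, Gamma 4, Delta 11, Epsilon 12, Zeta 4.
Hamilton: Alpha 8, Beta 9, Gamma 5, Delta 11, Epsilon 11, Zeta 4.
Gamma gets 4 under Webster and 5 under Hamilton.

Hamilton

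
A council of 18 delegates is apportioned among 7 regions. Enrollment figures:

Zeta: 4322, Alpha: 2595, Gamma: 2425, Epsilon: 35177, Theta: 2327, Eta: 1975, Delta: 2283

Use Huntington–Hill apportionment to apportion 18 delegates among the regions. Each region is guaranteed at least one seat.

Zeta 1, Alpha 1, Gamma 1, Epsilon 12, Theta 1, Eta 1, Delta 1

With divisor 3059: modified quotas Zeta 1.413, Alpha 0.848, Gamma 0.793, Epsilon 11.500, Theta 0.761, Eta 0.646, Delta 0.746.
Geometric-mean thresholds: Zeta √(1·2)=1.414, Alpha (min 1), Gamma (min 1), Epsilon √(11·12)=11.489, Theta (min 1), Eta (min 1), Delta (min 1).
Each quota rounded against its threshold gives Zeta 1, Alpha 1, Gamma 1, Epsilon 12, Theta 1, Eta 1, Delta 1 (total 18).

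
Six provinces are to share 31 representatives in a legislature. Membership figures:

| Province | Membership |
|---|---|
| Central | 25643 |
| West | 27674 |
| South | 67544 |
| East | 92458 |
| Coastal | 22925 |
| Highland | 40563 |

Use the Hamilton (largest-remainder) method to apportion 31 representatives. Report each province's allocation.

Central: 3, West: 3, South: 8, East: 10, Coastal: 3, Highland: 4

The standard divisor is 276807/31 ≈ 8929.258.
Standard quotas: Central 2.8718, West 3.0992, South 7.5643, East 10.3545, Coastal 2.5674, Highland 4.5427.
Lower quotas: Central 2, West 3, South 7, East 10, Coastal 2, Highland 4 (sum 28, leaving 3 seats).
Remainders in descending order: Central 0.8718, Coastal 0.5674, South 0.5643, Highland 0.5427, East 0.3545, West 0.0992.
Largest remainders: Central, Coastal, South receive the extra seats.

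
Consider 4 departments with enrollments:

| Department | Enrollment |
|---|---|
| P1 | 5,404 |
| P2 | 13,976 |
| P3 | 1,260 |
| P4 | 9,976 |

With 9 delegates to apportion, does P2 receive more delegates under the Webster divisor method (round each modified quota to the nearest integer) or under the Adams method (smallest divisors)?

Webster: P1 2, P2 4, P3 0, P4 3.
Adams: P1 2, P2 3, P3 1, P4 3.
P2 gets 4 under Webster and 3 under Adams.

Webster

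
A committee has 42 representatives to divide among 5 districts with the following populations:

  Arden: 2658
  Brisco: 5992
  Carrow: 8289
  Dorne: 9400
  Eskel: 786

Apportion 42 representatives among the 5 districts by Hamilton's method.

The standard divisor is 27125/42 ≈ 645.833.
Standard quotas: Arden 4.1156, Brisco 9.2779, Carrow 12.8346, Dorne 14.5548, Eskel 1.2170.
Lower quotas: Arden 4, Brisco 9, Carrow 12, Dorne 14, Eskel 1 (sum 40, leaving 2 seats).
Remainders in descending order: Carrow 0.8346, Dorne 0.5548, Brisco 0.2779, Eskel 0.2170, Arden 0.1156.
The surplus seats go to Carrow, Dorne.

Arden: 4, Brisco: 9, Carrow: 13, Dorne: 15, Eskel: 1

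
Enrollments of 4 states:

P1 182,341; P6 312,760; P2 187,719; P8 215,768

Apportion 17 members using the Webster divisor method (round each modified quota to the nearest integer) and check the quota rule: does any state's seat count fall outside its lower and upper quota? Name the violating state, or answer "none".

none

Standard quotas: P1 3.450, P6 5.917, P2 3.551, P8 4.082.
Webster allocation: P1 3, P6 6, P2 4, P8 4.
Every allocation lies between the lower and upper quota.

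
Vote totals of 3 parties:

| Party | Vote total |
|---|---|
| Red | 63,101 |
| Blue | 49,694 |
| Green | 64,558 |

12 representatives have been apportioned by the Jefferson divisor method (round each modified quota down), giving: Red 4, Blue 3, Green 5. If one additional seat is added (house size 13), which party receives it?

Red

Priority for the next seat is population ÷ (current seats + 1).
Priorities: Red 12620.200, Blue 12423.500, Green 10759.667.
Highest priority: Red.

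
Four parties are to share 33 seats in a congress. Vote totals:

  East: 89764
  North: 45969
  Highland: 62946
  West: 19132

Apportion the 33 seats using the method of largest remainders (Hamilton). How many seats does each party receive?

Standard divisor: 217811 ÷ 33 ≈ 6600.333.
Standard quotas: East 13.5999, North 6.9646, Highland 9.5368, West 2.8986.
Lower quotas: East 13, North 6, Highland 9, West 2 (sum 30, leaving 3 seats).
Remainders in descending order: North 0.9646, West 0.8986, East 0.5999, Highland 0.5368.
The surplus seats go to North, West, East.

East: 14, North: 7, Highland: 9, West: 3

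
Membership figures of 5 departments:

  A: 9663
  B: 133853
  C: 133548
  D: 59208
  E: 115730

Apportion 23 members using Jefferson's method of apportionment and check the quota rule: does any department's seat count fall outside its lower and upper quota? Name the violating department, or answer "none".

none

Standard quotas: A 0.492, B 6.811, C 6.796, D 3.013, E 5.889.
Jefferson allocation: A 0, B 7, C 7, D 3, E 6.
Every allocation lies between the lower and upper quota.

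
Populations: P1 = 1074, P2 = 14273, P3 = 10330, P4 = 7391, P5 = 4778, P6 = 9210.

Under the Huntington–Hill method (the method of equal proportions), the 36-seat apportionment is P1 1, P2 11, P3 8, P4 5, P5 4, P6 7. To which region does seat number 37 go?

Priority for the next seat is population ÷ (√(s·(s+1))).
Priorities: P1 759.433, P2 1242.305, P3 1217.402, P4 1349.406, P5 1068.393, P6 1230.738.
Highest priority: P4.

P4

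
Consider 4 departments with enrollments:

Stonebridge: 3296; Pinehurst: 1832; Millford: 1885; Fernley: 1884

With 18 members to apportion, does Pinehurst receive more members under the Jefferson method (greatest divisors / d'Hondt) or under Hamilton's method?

Hamilton

Jefferson: Stonebridge 7, Pinehurst 3, Millford 4, Fernley 4.
Hamilton: Stonebridge 6, Pinehurst 4, Millford 4, Fernley 4.
Pinehurst gets 3 under Jefferson and 4 under Hamilton.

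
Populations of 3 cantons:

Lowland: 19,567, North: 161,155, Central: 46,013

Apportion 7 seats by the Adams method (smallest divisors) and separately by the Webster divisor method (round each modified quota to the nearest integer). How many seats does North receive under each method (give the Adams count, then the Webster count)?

Adams: Lowland 1, North 4, Central 2.
Webster: Lowland 1, North 5, Central 1.
North gets 4 under Adams and 5 under Webster.

4 and 5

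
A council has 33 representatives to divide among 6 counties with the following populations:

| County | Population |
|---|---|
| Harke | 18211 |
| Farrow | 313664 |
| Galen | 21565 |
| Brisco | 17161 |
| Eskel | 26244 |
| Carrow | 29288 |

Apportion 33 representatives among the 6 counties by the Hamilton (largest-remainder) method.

Harke=2, Farrow=24, Galen=2, Brisco=1, Eskel=2, Carrow=2

Standard divisor: 426133 ÷ 33 ≈ 12913.121.
Standard quotas: Harke 1.4103, Farrow 24.2903, Galen 1.6700, Brisco 1.3290, Eskel 2.0324, Carrow 2.2681.
Lower quotas: Harke 1, Farrow 24, Galen 1, Brisco 1, Eskel 2, Carrow 2 (sum 31, leaving 2 seats).
Remainders in descending order: Galen 0.6700, Harke 0.4103, Brisco 0.3290, Farrow 0.2903, Carrow 0.2681, Eskel 0.0324.
Largest remainders: Galen, Harke receive the extra seats.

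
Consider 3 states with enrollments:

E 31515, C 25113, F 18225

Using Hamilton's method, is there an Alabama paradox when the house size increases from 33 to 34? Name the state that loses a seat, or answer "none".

none

At 33 seats: E 14, C 11, F 8.
At 34 seats: E 14, C 12, F 8.
No state's allocation decreased.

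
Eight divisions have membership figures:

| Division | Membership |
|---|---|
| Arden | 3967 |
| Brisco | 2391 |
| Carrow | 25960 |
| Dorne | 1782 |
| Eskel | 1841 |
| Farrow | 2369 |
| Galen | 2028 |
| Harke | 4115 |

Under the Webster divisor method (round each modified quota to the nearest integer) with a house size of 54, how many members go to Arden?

Standard divisor 44453/54 ≈ 823.204; standard quotas: Arden 4.819, Brisco 2.905, Carrow 31.535, Dorne 2.165, Eskel 2.236, Farrow 2.878, Galen 2.464, Harke 4.999.
Rounding to the nearest integer gives Arden 5, Brisco 3, Carrow 32, Dorne 2, Eskel 2, Farrow 3, Galen 2, Harke 5 — total 54, matching the house size, so no adjustment is needed.
Arden receives 5.

5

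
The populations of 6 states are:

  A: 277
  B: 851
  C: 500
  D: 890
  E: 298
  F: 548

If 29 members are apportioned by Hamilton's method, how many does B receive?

7

The standard divisor is 3364/29 = 116.
Standard quotas: A 2.388, B 7.336, C 4.310, D 7.672, E 2.569, F 4.724.
Lower quotas: A 2, B 7, C 4, D 7, E 2, F 4 (sum 26, leaving 3 seats).
Remainders in descending order: F 0.724, D 0.672, E 0.569, A 0.388, B 0.336, C 0.310.
Largest remainders: F, D, E receive the extra seats.
B receives 7.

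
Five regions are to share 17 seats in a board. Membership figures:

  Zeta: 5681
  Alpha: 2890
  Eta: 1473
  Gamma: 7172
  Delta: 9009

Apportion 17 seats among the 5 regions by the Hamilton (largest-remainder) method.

Zeta 4, Alpha 2, Eta 1, Gamma 4, Delta 6

Total 26225; standard divisor 26225/17 ≈ 1542.647.
Standard quotas: Zeta 3.6826, Alpha 1.8734, Eta 0.9549, Gamma 4.6492, Delta 5.8400.
Lower quotas: Zeta 3, Alpha 1, Eta 0, Gamma 4, Delta 5 (sum 13, leaving 4 seats).
Remainders in descending order: Eta 0.9549, Alpha 0.8734, Delta 0.8400, Zeta 0.6826, Gamma 0.6492.
Largest remainders: Eta, Alpha, Delta, Zeta receive the extra seats.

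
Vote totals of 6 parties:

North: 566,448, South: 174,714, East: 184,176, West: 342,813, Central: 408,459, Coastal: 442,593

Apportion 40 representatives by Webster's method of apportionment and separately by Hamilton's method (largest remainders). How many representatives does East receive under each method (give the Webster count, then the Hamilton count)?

3 and 4

Webster: North 11, South 3, East 3, West 7, Central 8, Coastal 8.
Hamilton: North 11, South 3, East 4, West 6, Central 8, Coastal 8.
East gets 3 under Webster and 4 under Hamilton.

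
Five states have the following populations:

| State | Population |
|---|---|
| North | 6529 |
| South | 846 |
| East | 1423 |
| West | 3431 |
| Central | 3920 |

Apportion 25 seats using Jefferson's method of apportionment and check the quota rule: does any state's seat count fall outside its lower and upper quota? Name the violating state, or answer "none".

Standard quotas: North 10.107, South 1.310, East 2.203, West 5.311, Central 6.068.
Jefferson allocation: North 11, South 1, East 2, West 5, Central 6.
Every allocation lies between the lower and upper quota.

none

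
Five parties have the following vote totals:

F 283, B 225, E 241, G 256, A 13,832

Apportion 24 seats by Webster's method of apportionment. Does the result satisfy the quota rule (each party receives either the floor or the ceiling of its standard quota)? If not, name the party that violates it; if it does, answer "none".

Standard quotas: F 0.458, B 0.364, E 0.390, G 0.414, A 22.374.
Webster allocation: F 0, B 0, E 0, G 0, A 24.
A has quota 22.374 (lower 22, upper 23) but receives 24 — outside the quota interval.

A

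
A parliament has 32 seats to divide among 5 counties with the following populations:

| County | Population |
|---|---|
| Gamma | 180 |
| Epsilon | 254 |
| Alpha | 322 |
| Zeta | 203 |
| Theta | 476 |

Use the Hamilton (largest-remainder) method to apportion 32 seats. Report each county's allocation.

Total 1435; standard divisor 1435/32 ≈ 44.844.
Standard quotas: Gamma 4.014, Epsilon 5.664, Alpha 7.180, Zeta 4.527, Theta 10.615.
Lower quotas: Gamma 4, Epsilon 5, Alpha 7, Zeta 4, Theta 10 (sum 30, leaving 2 seats).
Remainders in descending order: Epsilon 0.664, Theta 0.615, Zeta 0.527, Alpha 0.180, Gamma 0.014.
Largest remainders: Epsilon, Theta receive the extra seats.

Gamma 4, Epsilon 6, Alpha 7, Zeta 4, Theta 11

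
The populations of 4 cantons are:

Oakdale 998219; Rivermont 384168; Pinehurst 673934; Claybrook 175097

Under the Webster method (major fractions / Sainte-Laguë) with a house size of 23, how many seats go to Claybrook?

2

Standard divisor 2231418/23 ≈ 97018.174; standard quotas: Oakdale 10.289, Rivermont 3.960, Pinehurst 6.946, Claybrook 1.805.
Rounding to the nearest integer gives Oakdale 10, Rivermont 4, Pinehurst 7, Claybrook 2 — total 23, matching the house size, so no adjustment is needed.
Claybrook receives 2.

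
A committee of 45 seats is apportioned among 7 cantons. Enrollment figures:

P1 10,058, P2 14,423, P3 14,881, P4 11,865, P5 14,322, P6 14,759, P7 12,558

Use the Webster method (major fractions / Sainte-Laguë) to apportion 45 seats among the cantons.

Standard divisor 92866/45 ≈ 2063.689; standard quotas: P1 4.874, P2 6.989, P3 7.211, P4 5.749, P5 6.940, P6 7.152, P7 6.085.
Rounding to the nearest integer gives P1 5, P2 7, P3 7, P4 6, P5 7, P6 7, P7 6 — total 45, matching the house size, so no adjustment is needed.

P1: 5, P2: 7, P3: 7, P4: 6, P5: 7, P6: 7, P7: 6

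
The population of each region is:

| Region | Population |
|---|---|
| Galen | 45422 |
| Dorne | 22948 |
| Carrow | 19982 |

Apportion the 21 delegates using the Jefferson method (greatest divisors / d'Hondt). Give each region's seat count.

Galen: 11, Dorne: 5, Carrow: 5

Standard divisor 88352/21 ≈ 4207.238; standard quotas: Galen 10.796, Dorne 5.454, Carrow 4.749.
Rounding down gives 10, 5, 4 = 19 seats, so the divisor must be adjusted.
With modified divisor 3900: modified quotas Galen 11.647, Dorne 5.884, Carrow 5.124.
Rounding down: Galen 11, Dorne 5, Carrow 5 (total 21).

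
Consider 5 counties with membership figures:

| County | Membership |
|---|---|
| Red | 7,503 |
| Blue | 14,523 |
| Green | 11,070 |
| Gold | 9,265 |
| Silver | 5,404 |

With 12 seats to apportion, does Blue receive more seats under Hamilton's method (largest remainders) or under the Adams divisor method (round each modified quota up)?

Hamilton

Hamilton: Red 2, Blue 4, Green 3, Gold 2, Silver 1.
Adams: Red 2, Blue 3, Green 3, Gold 2, Silver 2.
Blue gets 4 under Hamilton and 3 under Adams.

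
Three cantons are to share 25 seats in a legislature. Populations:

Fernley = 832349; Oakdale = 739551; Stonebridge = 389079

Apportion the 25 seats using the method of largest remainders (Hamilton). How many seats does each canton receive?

Standard divisor: 1960979 ÷ 25 ≈ 78439.16.
Standard quotas: Fernley 10.6114, Oakdale 9.4283, Stonebridge 4.9603.
Lower quotas: Fernley 10, Oakdale 9, Stonebridge 4 (sum 23, leaving 2 seats).
Remainders in descending order: Stonebridge 0.9603, Fernley 0.6114, Oakdale 0.4283.
The surplus seats go to Stonebridge, Fernley.

Fernley=11; Oakdale=9; Stonebridge=5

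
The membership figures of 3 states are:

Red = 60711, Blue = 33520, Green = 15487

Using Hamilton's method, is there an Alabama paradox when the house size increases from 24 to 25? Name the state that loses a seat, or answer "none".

At 24 seats: Red 13, Blue 7, Green 4.
At 25 seats: Red 14, Blue 8, Green 3.
Green drops from 4 to 3.

Green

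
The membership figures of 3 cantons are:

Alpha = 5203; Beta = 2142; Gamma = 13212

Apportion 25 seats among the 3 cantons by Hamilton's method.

Alpha: 6, Beta: 3, Gamma: 16

The standard divisor is 20557/25 ≈ 822.28.
Standard quotas: Alpha 6.3275, Beta 2.6050, Gamma 16.0675.
Lower quotas: Alpha 6, Beta 2, Gamma 16 (sum 24, leaving 1 seat).
Remainders in descending order: Beta 0.6050, Alpha 0.3275, Gamma 0.0675.
The surplus seat goes to Beta.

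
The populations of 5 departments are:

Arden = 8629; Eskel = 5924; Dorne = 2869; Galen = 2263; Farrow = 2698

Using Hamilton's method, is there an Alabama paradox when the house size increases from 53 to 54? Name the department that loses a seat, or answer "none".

At 53 seats: Arden 21, Eskel 14, Dorne 7, Galen 5, Farrow 6.
At 54 seats: Arden 21, Eskel 14, Dorne 7, Galen 5, Farrow 7.
No department's allocation decreased.

none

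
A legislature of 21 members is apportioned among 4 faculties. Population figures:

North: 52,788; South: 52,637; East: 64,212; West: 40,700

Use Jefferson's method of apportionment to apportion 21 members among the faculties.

North 5, South 5, East 7, West 4

Standard divisor 210337/21 ≈ 10016.048; standard quotas: North 5.270, South 5.255, East 6.411, West 4.063.
Rounding down gives 5, 5, 6, 4 = 20 seats, so the divisor must be adjusted.
With modified divisor 9000: modified quotas North 5.865, South 5.849, East 7.135, West 4.522.
Rounding down: North 5, South 5, East 7, West 4 (total 21).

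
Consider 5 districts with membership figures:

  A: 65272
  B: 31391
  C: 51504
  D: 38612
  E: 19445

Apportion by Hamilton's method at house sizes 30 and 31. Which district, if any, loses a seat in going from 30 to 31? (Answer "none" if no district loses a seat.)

At 30 seats: A 9, B 5, C 7, D 6, E 3.
At 31 seats: A 10, B 4, C 8, D 6, E 3.
B drops from 5 to 4.

B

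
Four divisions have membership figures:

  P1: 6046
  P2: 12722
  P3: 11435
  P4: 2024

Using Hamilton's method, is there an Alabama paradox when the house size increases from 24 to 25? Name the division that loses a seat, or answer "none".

P4

At 24 seats: P1 4, P2 9, P3 9, P4 2.
At 25 seats: P1 5, P2 10, P3 9, P4 1.
P4 drops from 2 to 1.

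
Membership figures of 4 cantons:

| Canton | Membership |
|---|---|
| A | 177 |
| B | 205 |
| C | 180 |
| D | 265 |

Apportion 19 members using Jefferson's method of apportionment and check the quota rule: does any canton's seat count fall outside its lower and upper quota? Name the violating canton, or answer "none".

none

Standard quotas: A 4.067, B 4.710, C 4.135, D 6.088.
Jefferson allocation: A 4, B 5, C 4, D 6.
Every allocation lies between the lower and upper quota.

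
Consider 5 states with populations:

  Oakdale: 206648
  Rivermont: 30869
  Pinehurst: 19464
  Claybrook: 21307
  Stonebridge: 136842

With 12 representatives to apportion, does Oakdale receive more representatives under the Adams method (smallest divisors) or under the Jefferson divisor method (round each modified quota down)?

Jefferson

Adams: Oakdale 5, Rivermont 1, Pinehurst 1, Claybrook 1, Stonebridge 4.
Jefferson: Oakdale 7, Rivermont 1, Pinehurst 0, Claybrook 0, Stonebridge 4.
Oakdale gets 5 under Adams and 7 under Jefferson.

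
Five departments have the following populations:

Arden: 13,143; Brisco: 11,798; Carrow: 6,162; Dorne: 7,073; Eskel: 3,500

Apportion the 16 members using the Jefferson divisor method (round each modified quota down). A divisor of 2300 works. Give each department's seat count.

With modified divisor 2300: modified quotas Arden 5.714, Brisco 5.130, Carrow 2.679, Dorne 3.075, Eskel 1.522.
Rounding down: Arden 5, Brisco 5, Carrow 2, Dorne 3, Eskel 1 (total 16).

Arden 5, Brisco 5, Carrow 2, Dorne 3, Eskel 1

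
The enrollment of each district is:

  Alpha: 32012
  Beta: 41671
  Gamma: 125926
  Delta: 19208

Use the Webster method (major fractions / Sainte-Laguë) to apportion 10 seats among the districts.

Standard divisor 218817/10 ≈ 21881.7; standard quotas: Alpha 1.463, Beta 1.904, Gamma 5.755, Delta 0.878.
Rounding to the nearest integer gives Alpha 1, Beta 2, Gamma 6, Delta 1 — total 10, matching the house size, so no adjustment is needed.

Alpha: 1, Beta: 2, Gamma: 6, Delta: 1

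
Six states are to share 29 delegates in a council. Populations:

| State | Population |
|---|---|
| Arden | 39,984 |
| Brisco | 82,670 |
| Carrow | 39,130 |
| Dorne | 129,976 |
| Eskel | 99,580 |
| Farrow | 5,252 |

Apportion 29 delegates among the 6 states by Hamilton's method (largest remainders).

Total 396592; standard divisor 396592/29 ≈ 13675.586.
Standard quotas: Arden 2.9238, Brisco 6.0451, Carrow 2.8613, Dorne 9.5042, Eskel 7.2816, Farrow 0.3840.
Lower quotas: Arden 2, Brisco 6, Carrow 2, Dorne 9, Eskel 7, Farrow 0 (sum 26, leaving 3 seats).
Remainders in descending order: Arden 0.9238, Carrow 0.8613, Dorne 0.5042, Farrow 0.3840, Eskel 0.2816, Brisco 0.0451.
The surplus seats go to Arden, Carrow, Dorne.

Arden: 3; Brisco: 6; Carrow: 3; Dorne: 10; Eskel: 7; Farrow: 0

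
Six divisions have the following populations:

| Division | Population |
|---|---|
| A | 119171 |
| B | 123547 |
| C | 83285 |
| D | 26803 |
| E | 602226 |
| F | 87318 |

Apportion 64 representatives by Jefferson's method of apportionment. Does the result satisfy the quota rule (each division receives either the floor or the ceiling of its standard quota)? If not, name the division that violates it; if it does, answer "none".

E

Standard quotas: A 7.317, B 7.586, C 5.114, D 1.646, E 36.977, F 5.361.
Jefferson allocation: A 7, B 8, C 5, D 1, E 38, F 5.
E has quota 36.977 (lower 36, upper 37) but receives 38 — outside the quota interval.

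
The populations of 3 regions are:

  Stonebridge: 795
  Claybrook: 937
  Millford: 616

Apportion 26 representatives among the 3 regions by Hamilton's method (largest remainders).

Total 2348; standard divisor 2348/26 ≈ 90.308.
Standard quotas: Stonebridge 8.803, Claybrook 10.376, Millford 6.821.
Lower quotas: Stonebridge 8, Claybrook 10, Millford 6 (sum 24, leaving 2 seats).
Remainders in descending order: Millford 0.821, Stonebridge 0.803, Claybrook 0.376.
Largest remainders: Millford, Stonebridge receive the extra seats.

Stonebridge 9; Claybrook 10; Millford 7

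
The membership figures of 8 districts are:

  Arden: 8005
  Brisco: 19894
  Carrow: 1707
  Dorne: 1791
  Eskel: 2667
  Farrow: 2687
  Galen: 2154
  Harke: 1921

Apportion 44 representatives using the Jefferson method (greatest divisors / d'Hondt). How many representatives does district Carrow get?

Standard divisor 40826/44 ≈ 927.864; standard quotas: Arden 8.627, Brisco 21.441, Carrow 1.840, Dorne 1.930, Eskel 2.874, Farrow 2.896, Galen 2.321, Harke 2.070.
Rounding down gives 8, 21, 1, 1, 2, 2, 2, 2 = 39 seats, so the divisor must be adjusted.
With modified divisor 880: modified quotas Arden 9.097, Brisco 22.607, Carrow 1.940, Dorne 2.035, Eskel 3.031, Farrow 3.053, Galen 2.448, Harke 2.183.
Rounding down: Arden 9, Brisco 22, Carrow 1, Dorne 2, Eskel 3, Farrow 3, Galen 2, Harke 2 (total 44).
Carrow receives 1.

1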